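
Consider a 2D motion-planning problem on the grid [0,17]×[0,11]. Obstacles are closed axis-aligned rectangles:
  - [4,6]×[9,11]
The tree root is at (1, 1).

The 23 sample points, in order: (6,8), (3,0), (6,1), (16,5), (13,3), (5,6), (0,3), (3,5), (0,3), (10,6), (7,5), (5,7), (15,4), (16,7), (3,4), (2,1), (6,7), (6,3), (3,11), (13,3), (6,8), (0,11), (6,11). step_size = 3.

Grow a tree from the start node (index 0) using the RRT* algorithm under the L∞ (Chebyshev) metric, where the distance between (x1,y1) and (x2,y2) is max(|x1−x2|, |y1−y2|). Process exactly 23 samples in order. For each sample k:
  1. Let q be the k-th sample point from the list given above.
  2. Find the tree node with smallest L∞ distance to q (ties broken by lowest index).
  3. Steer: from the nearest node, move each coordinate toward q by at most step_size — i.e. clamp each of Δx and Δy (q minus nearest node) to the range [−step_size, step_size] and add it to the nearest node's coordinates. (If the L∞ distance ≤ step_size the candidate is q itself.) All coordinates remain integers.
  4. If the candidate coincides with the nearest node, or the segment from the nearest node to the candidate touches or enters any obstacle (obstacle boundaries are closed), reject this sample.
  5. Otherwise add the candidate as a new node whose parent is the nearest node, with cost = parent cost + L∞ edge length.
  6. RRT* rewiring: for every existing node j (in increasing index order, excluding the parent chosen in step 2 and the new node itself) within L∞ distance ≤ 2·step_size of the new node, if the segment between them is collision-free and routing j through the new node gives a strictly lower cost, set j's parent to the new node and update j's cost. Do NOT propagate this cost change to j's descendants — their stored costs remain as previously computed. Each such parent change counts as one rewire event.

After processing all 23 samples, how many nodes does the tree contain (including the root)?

Node count: 22

1. q=(6,8) nearest=0 d=7 new=(4,4) → add node 1 parent=0 cost=3
2. q=(3,0) nearest=0 d=2 new=(3,0) → add node 2 parent=0 cost=2
3. q=(6,1) nearest=1 d=3 new=(6,1) → add node 3 parent=1 cost=6
4. q=(16,5) nearest=3 d=10 new=(9,4) → add node 4 parent=3 cost=9
5. q=(13,3) nearest=4 d=4 new=(12,3) → add node 5 parent=4 cost=12
6. q=(5,6) nearest=1 d=2 new=(5,6) → add node 6 parent=1 cost=5
7. q=(0,3) nearest=0 d=2 new=(0,3) → add node 7 parent=0 cost=2
8. q=(3,5) nearest=1 d=1 new=(3,5) → add node 8 parent=1 cost=4
9. q=(0,3) nearest=7 d=0 → coincident, reject
10. q=(10,6) nearest=4 d=2 new=(10,6) → add node 9 parent=4 cost=11
11. q=(7,5) nearest=4 d=2 new=(7,5) → add node 10 parent=4 cost=11
12. q=(5,7) nearest=6 d=1 new=(5,7) → add node 11 parent=6 cost=6; rewire 10→11 (8<11)
13. q=(15,4) nearest=5 d=3 new=(15,4) → add node 12 parent=5 cost=15
14. q=(16,7) nearest=12 d=3 new=(16,7) → add node 13 parent=12 cost=18
15. q=(3,4) nearest=1 d=1 new=(3,4) → add node 14 parent=1 cost=4
16. q=(2,1) nearest=0 d=1 new=(2,1) → add node 15 parent=0 cost=1; rewire 3→15 (5<6); rewire 10→15 (6<8)
17. q=(6,7) nearest=6 d=1 new=(6,7) → add node 16 parent=6 cost=6; rewire 9→16 (10<11)
18. q=(6,3) nearest=1 d=2 new=(6,3) → add node 17 parent=1 cost=5; rewire 4→17 (8<9); rewire 5→17 (11<12); rewire 9→17 (9<10)
19. q=(3,11) nearest=11 d=4 new=(3,10) → add node 18 parent=11 cost=9
20. q=(13,3) nearest=5 d=1 new=(13,3) → add node 19 parent=5 cost=12; rewire 12→19 (14<15); rewire 13→19 (16<18)
21. q=(6,8) nearest=11 d=1 new=(6,8) → add node 20 parent=11 cost=7
22. q=(0,11) nearest=18 d=3 new=(0,11) → add node 21 parent=18 cost=12
23. q=(6,11) nearest=18 d=3 new=(6,11) → blocked by [4,6]×[9,11], reject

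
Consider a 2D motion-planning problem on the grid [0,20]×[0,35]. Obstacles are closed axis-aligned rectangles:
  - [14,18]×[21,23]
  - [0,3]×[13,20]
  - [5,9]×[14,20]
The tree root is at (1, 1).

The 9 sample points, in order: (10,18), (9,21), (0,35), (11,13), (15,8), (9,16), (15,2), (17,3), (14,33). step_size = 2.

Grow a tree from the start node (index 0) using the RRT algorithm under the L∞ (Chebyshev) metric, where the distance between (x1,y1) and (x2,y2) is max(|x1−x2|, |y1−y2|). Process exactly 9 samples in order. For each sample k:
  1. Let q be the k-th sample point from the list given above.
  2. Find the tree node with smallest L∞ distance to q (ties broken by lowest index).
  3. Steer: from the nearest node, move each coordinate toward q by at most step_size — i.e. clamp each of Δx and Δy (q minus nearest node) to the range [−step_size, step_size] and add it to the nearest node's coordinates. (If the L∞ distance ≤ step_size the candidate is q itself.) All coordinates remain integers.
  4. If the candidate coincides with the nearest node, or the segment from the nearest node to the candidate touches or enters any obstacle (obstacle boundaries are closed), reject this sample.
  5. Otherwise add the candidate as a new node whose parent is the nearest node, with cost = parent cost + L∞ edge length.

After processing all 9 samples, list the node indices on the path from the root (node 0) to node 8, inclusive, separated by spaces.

Path: 0 1 2 4 5 7 8

1. q=(10,18) nearest=0 d=17 new=(3,3) → add node 1 parent=0 cost=2
2. q=(9,21) nearest=1 d=18 new=(5,5) → add node 2 parent=1 cost=4
3. q=(0,35) nearest=2 d=30 new=(3,7) → add node 3 parent=2 cost=6
4. q=(11,13) nearest=2 d=8 new=(7,7) → add node 4 parent=2 cost=6
5. q=(15,8) nearest=4 d=8 new=(9,8) → add node 5 parent=4 cost=8
6. q=(9,16) nearest=5 d=8 new=(9,10) → add node 6 parent=5 cost=10
7. q=(15,2) nearest=5 d=6 new=(11,6) → add node 7 parent=5 cost=10
8. q=(17,3) nearest=7 d=6 new=(13,4) → add node 8 parent=7 cost=12
9. q=(14,33) nearest=6 d=23 new=(11,12) → add node 9 parent=6 cost=12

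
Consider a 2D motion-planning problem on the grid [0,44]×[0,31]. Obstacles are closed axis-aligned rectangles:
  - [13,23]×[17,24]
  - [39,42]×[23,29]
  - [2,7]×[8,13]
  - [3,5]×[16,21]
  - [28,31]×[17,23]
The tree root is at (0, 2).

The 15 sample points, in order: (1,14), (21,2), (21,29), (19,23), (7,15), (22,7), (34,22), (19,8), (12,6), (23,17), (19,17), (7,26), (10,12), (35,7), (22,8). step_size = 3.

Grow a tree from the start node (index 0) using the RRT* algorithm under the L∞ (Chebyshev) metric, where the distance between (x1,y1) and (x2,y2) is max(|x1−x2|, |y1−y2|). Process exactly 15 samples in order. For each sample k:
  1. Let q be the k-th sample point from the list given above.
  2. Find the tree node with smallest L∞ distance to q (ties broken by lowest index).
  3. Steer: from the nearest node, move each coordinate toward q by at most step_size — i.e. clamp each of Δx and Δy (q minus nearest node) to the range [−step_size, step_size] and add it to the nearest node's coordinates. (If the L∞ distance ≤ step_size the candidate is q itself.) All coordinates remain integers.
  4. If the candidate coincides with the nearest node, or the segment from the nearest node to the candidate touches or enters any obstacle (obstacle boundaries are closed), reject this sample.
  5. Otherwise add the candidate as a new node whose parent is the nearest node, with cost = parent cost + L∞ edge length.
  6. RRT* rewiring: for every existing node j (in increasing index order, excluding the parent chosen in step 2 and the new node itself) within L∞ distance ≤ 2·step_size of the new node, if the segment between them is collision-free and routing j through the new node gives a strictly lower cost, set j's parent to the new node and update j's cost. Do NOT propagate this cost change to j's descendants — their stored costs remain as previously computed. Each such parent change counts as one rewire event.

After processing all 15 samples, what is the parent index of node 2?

Parent of node 2: 1

1. q=(1,14) nearest=0 d=12 new=(1,5) → add node 1 parent=0 cost=3
2. q=(21,2) nearest=1 d=20 new=(4,2) → add node 2 parent=1 cost=6
3. q=(21,29) nearest=1 d=24 new=(4,8) → blocked by [2,7]×[8,13], reject
4. q=(19,23) nearest=1 d=18 new=(4,8) → blocked by [2,7]×[8,13], reject
5. q=(7,15) nearest=1 d=10 new=(4,8) → blocked by [2,7]×[8,13], reject
6. q=(22,7) nearest=2 d=18 new=(7,5) → add node 3 parent=2 cost=9
7. q=(34,22) nearest=3 d=27 new=(10,8) → add node 4 parent=3 cost=12
8. q=(19,8) nearest=4 d=9 new=(13,8) → add node 5 parent=4 cost=15
9. q=(12,6) nearest=4 d=2 new=(12,6) → add node 6 parent=4 cost=14
10. q=(23,17) nearest=5 d=10 new=(16,11) → add node 7 parent=5 cost=18
11. q=(19,17) nearest=7 d=6 new=(19,14) → add node 8 parent=7 cost=21
12. q=(7,26) nearest=8 d=12 new=(16,17) → blocked by [13,23]×[17,24], reject
13. q=(10,12) nearest=4 d=4 new=(10,11) → add node 9 parent=4 cost=15
14. q=(35,7) nearest=8 d=16 new=(22,11) → add node 10 parent=8 cost=24
15. q=(22,8) nearest=10 d=3 new=(22,8) → add node 11 parent=10 cost=27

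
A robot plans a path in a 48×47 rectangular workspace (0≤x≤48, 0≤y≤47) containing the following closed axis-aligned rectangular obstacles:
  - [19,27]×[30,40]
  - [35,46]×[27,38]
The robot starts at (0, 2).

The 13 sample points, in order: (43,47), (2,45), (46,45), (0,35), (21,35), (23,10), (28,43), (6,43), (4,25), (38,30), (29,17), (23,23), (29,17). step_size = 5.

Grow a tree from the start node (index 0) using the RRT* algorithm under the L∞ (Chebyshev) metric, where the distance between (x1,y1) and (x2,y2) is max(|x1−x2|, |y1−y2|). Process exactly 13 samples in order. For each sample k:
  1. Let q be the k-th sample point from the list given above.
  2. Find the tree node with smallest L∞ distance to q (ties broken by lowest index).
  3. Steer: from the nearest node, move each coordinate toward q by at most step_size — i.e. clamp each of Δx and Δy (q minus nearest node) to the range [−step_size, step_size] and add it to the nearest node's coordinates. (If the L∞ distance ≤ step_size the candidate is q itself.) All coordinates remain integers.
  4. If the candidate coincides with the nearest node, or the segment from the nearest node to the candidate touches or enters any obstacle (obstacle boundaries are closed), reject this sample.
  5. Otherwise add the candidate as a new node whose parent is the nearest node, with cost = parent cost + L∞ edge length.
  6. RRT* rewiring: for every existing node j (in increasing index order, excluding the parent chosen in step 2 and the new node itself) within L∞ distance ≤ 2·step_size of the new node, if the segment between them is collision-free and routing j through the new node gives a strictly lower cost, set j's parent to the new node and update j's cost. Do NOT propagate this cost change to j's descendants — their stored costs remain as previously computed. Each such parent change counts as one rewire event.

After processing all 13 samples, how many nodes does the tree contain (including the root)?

1. q=(43,47) nearest=0 d=45 new=(5,7) → add node 1 parent=0 cost=5
2. q=(2,45) nearest=1 d=38 new=(2,12) → add node 2 parent=1 cost=10
3. q=(46,45) nearest=1 d=41 new=(10,12) → add node 3 parent=1 cost=10
4. q=(0,35) nearest=2 d=23 new=(0,17) → add node 4 parent=2 cost=15
5. q=(21,35) nearest=4 d=21 new=(5,22) → add node 5 parent=4 cost=20
6. q=(23,10) nearest=3 d=13 new=(15,10) → add node 6 parent=3 cost=15
7. q=(28,43) nearest=5 d=23 new=(10,27) → add node 7 parent=5 cost=25
8. q=(6,43) nearest=7 d=16 new=(6,32) → add node 8 parent=7 cost=30
9. q=(4,25) nearest=5 d=3 new=(4,25) → add node 9 parent=5 cost=23
10. q=(38,30) nearest=6 d=23 new=(20,15) → add node 10 parent=6 cost=20
11. q=(29,17) nearest=10 d=9 new=(25,17) → add node 11 parent=10 cost=25
12. q=(23,23) nearest=11 d=6 new=(23,22) → add node 12 parent=11 cost=30
13. q=(29,17) nearest=11 d=4 new=(29,17) → add node 13 parent=11 cost=29

Node count: 14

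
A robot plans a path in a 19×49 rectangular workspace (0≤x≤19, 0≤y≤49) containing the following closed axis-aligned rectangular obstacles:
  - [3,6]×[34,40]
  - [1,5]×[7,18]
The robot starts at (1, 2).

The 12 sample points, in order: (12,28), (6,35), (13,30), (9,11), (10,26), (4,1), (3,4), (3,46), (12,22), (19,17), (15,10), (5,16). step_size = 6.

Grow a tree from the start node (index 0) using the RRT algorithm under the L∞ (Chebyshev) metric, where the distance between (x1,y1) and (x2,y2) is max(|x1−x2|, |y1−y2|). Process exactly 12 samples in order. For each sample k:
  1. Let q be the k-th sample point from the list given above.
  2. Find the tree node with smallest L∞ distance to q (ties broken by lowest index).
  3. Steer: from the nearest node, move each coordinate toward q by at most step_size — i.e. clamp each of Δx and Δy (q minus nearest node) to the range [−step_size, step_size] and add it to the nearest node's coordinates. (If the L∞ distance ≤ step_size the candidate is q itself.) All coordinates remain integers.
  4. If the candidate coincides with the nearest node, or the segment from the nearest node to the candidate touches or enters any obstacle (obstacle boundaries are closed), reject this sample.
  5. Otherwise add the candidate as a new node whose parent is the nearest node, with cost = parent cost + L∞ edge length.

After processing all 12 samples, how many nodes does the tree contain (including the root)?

1. q=(12,28) nearest=0 d=26 new=(7,8) → add node 1 parent=0 cost=6
2. q=(6,35) nearest=1 d=27 new=(6,14) → add node 2 parent=1 cost=12
3. q=(13,30) nearest=2 d=16 new=(12,20) → add node 3 parent=2 cost=18
4. q=(9,11) nearest=1 d=3 new=(9,11) → add node 4 parent=1 cost=9
5. q=(10,26) nearest=3 d=6 new=(10,26) → add node 5 parent=3 cost=24
6. q=(4,1) nearest=0 d=3 new=(4,1) → add node 6 parent=0 cost=3
7. q=(3,4) nearest=0 d=2 new=(3,4) → add node 7 parent=0 cost=2
8. q=(3,46) nearest=5 d=20 new=(4,32) → add node 8 parent=5 cost=30
9. q=(12,22) nearest=3 d=2 new=(12,22) → add node 9 parent=3 cost=20
10. q=(19,17) nearest=3 d=7 new=(18,17) → add node 10 parent=3 cost=24
11. q=(15,10) nearest=4 d=6 new=(15,10) → add node 11 parent=4 cost=15
12. q=(5,16) nearest=2 d=2 new=(5,16) → blocked by [1,5]×[7,18], reject

Node count: 12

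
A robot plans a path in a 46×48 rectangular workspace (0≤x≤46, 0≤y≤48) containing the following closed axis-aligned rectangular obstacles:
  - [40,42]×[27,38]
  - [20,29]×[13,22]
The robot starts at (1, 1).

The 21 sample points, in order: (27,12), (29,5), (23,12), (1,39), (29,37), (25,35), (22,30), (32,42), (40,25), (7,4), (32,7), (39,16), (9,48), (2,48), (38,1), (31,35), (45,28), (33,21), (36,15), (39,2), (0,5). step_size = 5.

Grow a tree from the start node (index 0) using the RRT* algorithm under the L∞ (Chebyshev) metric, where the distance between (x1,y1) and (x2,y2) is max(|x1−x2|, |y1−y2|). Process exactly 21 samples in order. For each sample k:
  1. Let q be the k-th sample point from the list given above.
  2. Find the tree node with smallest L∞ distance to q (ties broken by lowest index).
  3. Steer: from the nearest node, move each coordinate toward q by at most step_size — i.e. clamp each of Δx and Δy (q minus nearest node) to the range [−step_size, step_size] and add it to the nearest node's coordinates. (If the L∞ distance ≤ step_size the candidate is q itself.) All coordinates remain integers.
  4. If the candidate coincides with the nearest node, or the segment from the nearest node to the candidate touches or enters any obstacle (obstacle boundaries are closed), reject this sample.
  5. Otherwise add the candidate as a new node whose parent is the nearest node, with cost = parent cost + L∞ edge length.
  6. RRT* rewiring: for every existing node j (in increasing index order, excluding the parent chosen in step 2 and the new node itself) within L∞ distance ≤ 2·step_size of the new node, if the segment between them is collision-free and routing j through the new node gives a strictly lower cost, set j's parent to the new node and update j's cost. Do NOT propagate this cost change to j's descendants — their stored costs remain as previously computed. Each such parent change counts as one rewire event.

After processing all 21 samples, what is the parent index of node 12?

1. q=(27,12) nearest=0 d=26 new=(6,6) → add node 1 parent=0 cost=5
2. q=(29,5) nearest=1 d=23 new=(11,5) → add node 2 parent=1 cost=10
3. q=(23,12) nearest=2 d=12 new=(16,10) → add node 3 parent=2 cost=15
4. q=(1,39) nearest=3 d=29 new=(11,15) → add node 4 parent=3 cost=20
5. q=(29,37) nearest=4 d=22 new=(16,20) → add node 5 parent=4 cost=25
6. q=(25,35) nearest=5 d=15 new=(21,25) → add node 6 parent=5 cost=30
7. q=(22,30) nearest=6 d=5 new=(22,30) → add node 7 parent=6 cost=35
8. q=(32,42) nearest=7 d=12 new=(27,35) → add node 8 parent=7 cost=40
9. q=(40,25) nearest=8 d=13 new=(32,30) → add node 9 parent=8 cost=45
10. q=(7,4) nearest=1 d=2 new=(7,4) → add node 10 parent=1 cost=7
11. q=(32,7) nearest=3 d=16 new=(21,7) → add node 11 parent=3 cost=20
12. q=(39,16) nearest=9 d=14 new=(37,25) → add node 12 parent=9 cost=50
13. q=(9,48) nearest=7 d=18 new=(17,35) → add node 13 parent=7 cost=40
14. q=(2,48) nearest=13 d=15 new=(12,40) → add node 14 parent=13 cost=45
15. q=(38,1) nearest=11 d=17 new=(26,2) → add node 15 parent=11 cost=25
16. q=(31,35) nearest=8 d=4 new=(31,35) → add node 16 parent=8 cost=44
17. q=(45,28) nearest=12 d=8 new=(42,28) → blocked by [40,42]×[27,38], reject
18. q=(33,21) nearest=12 d=4 new=(33,21) → add node 17 parent=12 cost=54
19. q=(36,15) nearest=17 d=6 new=(36,16) → add node 18 parent=17 cost=59
20. q=(39,2) nearest=15 d=13 new=(31,2) → add node 19 parent=15 cost=30
21. q=(0,5) nearest=0 d=4 new=(0,5) → add node 20 parent=0 cost=4

Parent of node 12: 9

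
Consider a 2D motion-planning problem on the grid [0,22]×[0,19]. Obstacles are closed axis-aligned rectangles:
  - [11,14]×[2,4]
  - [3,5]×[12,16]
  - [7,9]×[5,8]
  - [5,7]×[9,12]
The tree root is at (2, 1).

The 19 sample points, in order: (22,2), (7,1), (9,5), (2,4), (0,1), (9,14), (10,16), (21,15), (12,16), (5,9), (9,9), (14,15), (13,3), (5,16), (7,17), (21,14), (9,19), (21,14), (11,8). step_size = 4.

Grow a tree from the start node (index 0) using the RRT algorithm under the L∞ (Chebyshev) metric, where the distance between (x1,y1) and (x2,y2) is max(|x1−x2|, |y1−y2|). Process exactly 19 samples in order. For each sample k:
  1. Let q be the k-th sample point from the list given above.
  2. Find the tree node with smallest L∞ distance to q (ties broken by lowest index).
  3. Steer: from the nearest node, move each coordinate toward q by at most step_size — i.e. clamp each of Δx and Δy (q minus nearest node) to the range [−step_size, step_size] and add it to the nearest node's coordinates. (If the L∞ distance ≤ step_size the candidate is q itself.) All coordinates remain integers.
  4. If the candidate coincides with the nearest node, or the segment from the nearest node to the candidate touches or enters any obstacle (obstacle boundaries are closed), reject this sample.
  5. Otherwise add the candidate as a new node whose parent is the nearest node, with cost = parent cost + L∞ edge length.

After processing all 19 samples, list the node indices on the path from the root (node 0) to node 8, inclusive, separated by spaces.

Path: 0 3 5 7 8

1. q=(22,2) nearest=0 d=20 new=(6,2) → add node 1 parent=0 cost=4
2. q=(7,1) nearest=1 d=1 new=(7,1) → add node 2 parent=1 cost=5
3. q=(9,5) nearest=1 d=3 new=(9,5) → blocked by [7,9]×[5,8], reject
4. q=(2,4) nearest=0 d=3 new=(2,4) → add node 3 parent=0 cost=3
5. q=(0,1) nearest=0 d=2 new=(0,1) → add node 4 parent=0 cost=2
6. q=(9,14) nearest=3 d=10 new=(6,8) → add node 5 parent=3 cost=7
7. q=(10,16) nearest=5 d=8 new=(10,12) → blocked by [5,7]×[9,12], reject
8. q=(21,15) nearest=2 d=14 new=(11,5) → add node 6 parent=2 cost=9
9. q=(12,16) nearest=5 d=8 new=(10,12) → blocked by [5,7]×[9,12], reject
10. q=(5,9) nearest=5 d=1 new=(5,9) → blocked by [5,7]×[9,12], reject
11. q=(9,9) nearest=5 d=3 new=(9,9) → add node 7 parent=5 cost=10
12. q=(14,15) nearest=7 d=6 new=(13,13) → add node 8 parent=7 cost=14
13. q=(13,3) nearest=6 d=2 new=(13,3) → blocked by [11,14]×[2,4], reject
14. q=(5,16) nearest=7 d=7 new=(5,13) → blocked by [3,5]×[12,16], reject
15. q=(7,17) nearest=8 d=6 new=(9,17) → add node 9 parent=8 cost=18
16. q=(21,14) nearest=8 d=8 new=(17,14) → add node 10 parent=8 cost=18
17. q=(9,19) nearest=9 d=2 new=(9,19) → add node 11 parent=9 cost=20
18. q=(21,14) nearest=10 d=4 new=(21,14) → add node 12 parent=10 cost=22
19. q=(11,8) nearest=7 d=2 new=(11,8) → add node 13 parent=7 cost=12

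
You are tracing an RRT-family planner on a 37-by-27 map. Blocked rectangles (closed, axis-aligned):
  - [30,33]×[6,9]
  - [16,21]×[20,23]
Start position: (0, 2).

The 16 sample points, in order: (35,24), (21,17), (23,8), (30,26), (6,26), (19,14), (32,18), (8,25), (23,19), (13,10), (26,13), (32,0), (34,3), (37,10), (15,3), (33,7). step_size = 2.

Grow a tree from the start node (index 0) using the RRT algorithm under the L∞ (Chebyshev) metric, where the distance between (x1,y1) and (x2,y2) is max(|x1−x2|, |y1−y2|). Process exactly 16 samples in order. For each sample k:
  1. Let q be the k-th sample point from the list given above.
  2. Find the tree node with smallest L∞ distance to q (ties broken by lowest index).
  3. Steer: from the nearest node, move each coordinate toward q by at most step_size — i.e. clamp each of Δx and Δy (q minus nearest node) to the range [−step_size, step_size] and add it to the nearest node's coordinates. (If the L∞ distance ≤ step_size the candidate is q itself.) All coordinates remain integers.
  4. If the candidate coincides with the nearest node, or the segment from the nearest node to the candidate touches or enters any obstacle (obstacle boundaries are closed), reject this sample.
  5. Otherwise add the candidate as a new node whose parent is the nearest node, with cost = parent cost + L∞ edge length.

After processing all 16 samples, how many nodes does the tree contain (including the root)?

Node count: 17

1. q=(35,24) nearest=0 d=35 new=(2,4) → add node 1 parent=0 cost=2
2. q=(21,17) nearest=1 d=19 new=(4,6) → add node 2 parent=1 cost=4
3. q=(23,8) nearest=2 d=19 new=(6,8) → add node 3 parent=2 cost=6
4. q=(30,26) nearest=3 d=24 new=(8,10) → add node 4 parent=3 cost=8
5. q=(6,26) nearest=4 d=16 new=(6,12) → add node 5 parent=4 cost=10
6. q=(19,14) nearest=4 d=11 new=(10,12) → add node 6 parent=4 cost=10
7. q=(32,18) nearest=6 d=22 new=(12,14) → add node 7 parent=6 cost=12
8. q=(8,25) nearest=7 d=11 new=(10,16) → add node 8 parent=7 cost=14
9. q=(23,19) nearest=7 d=11 new=(14,16) → add node 9 parent=7 cost=14
10. q=(13,10) nearest=6 d=3 new=(12,10) → add node 10 parent=6 cost=12
11. q=(26,13) nearest=9 d=12 new=(16,14) → add node 11 parent=9 cost=16
12. q=(32,0) nearest=11 d=16 new=(18,12) → add node 12 parent=11 cost=18
13. q=(34,3) nearest=12 d=16 new=(20,10) → add node 13 parent=12 cost=20
14. q=(37,10) nearest=13 d=17 new=(22,10) → add node 14 parent=13 cost=22
15. q=(15,3) nearest=4 d=7 new=(10,8) → add node 15 parent=4 cost=10
16. q=(33,7) nearest=14 d=11 new=(24,8) → add node 16 parent=14 cost=24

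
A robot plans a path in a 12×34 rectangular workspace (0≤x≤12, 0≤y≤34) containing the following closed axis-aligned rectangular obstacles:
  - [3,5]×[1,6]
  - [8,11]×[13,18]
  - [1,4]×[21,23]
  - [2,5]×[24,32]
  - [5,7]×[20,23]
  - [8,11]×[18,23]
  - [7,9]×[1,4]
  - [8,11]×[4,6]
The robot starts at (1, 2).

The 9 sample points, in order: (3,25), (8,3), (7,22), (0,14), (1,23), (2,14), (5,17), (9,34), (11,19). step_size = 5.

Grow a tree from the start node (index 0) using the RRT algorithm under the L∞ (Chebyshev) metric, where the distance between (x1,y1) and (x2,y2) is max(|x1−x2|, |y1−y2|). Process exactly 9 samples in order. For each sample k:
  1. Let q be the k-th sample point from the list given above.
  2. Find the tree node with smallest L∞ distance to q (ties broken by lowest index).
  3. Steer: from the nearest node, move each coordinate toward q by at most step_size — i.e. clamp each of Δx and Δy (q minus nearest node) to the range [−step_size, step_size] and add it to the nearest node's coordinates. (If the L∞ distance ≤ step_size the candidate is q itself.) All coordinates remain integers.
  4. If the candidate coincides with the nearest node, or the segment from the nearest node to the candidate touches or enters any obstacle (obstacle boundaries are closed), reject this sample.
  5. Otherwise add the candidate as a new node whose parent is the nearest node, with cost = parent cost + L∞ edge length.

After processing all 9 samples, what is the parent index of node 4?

1. q=(3,25) nearest=0 d=23 new=(3,7) → add node 1 parent=0 cost=5
2. q=(8,3) nearest=1 d=5 new=(8,3) → blocked by [3,5]×[1,6], reject
3. q=(7,22) nearest=1 d=15 new=(7,12) → add node 2 parent=1 cost=10
4. q=(0,14) nearest=1 d=7 new=(0,12) → add node 3 parent=1 cost=10
5. q=(1,23) nearest=2 d=11 new=(2,17) → add node 4 parent=2 cost=15
6. q=(2,14) nearest=3 d=2 new=(2,14) → add node 5 parent=3 cost=12
7. q=(5,17) nearest=4 d=3 new=(5,17) → add node 6 parent=4 cost=18
8. q=(9,34) nearest=4 d=17 new=(7,22) → blocked by [5,7]×[20,23], reject
9. q=(11,19) nearest=6 d=6 new=(10,19) → blocked by [8,11]×[18,23], reject

Parent of node 4: 2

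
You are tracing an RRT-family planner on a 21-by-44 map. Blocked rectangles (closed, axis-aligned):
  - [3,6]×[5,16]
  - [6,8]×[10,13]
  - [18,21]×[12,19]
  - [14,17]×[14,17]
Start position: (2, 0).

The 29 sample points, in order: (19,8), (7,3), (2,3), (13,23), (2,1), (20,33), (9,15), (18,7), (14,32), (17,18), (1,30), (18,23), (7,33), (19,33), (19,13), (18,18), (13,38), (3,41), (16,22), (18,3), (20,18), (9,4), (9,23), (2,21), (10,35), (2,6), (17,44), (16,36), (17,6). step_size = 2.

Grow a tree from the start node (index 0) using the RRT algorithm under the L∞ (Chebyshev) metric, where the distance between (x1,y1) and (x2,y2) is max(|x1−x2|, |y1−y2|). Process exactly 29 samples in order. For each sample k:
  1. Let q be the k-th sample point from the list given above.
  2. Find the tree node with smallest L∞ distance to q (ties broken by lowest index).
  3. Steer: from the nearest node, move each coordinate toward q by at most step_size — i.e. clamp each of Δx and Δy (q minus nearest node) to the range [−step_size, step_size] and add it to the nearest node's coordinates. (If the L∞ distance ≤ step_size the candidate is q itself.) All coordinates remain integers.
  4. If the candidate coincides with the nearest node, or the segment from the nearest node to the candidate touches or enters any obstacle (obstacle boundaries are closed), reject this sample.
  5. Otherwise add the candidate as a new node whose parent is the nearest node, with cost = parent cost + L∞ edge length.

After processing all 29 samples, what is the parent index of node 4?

1. q=(19,8) nearest=0 d=17 new=(4,2) → add node 1 parent=0 cost=2
2. q=(7,3) nearest=1 d=3 new=(6,3) → add node 2 parent=1 cost=4
3. q=(2,3) nearest=1 d=2 new=(2,3) → add node 3 parent=1 cost=4
4. q=(13,23) nearest=2 d=20 new=(8,5) → add node 4 parent=2 cost=6
5. q=(2,1) nearest=0 d=1 new=(2,1) → add node 5 parent=0 cost=1
6. q=(20,33) nearest=4 d=28 new=(10,7) → add node 6 parent=4 cost=8
7. q=(9,15) nearest=6 d=8 new=(9,9) → add node 7 parent=6 cost=10
8. q=(18,7) nearest=6 d=8 new=(12,7) → add node 8 parent=6 cost=10
9. q=(14,32) nearest=7 d=23 new=(11,11) → add node 9 parent=7 cost=12
10. q=(17,18) nearest=9 d=7 new=(13,13) → add node 10 parent=9 cost=14
11. q=(1,30) nearest=10 d=17 new=(11,15) → add node 11 parent=10 cost=16
12. q=(18,23) nearest=11 d=8 new=(13,17) → add node 12 parent=11 cost=18
13. q=(7,33) nearest=12 d=16 new=(11,19) → add node 13 parent=12 cost=20
14. q=(19,33) nearest=13 d=14 new=(13,21) → add node 14 parent=13 cost=22
15. q=(19,13) nearest=10 d=6 new=(15,13) → add node 15 parent=10 cost=16
16. q=(18,18) nearest=10 d=5 new=(15,15) → blocked by [14,17]×[14,17], reject
17. q=(13,38) nearest=14 d=17 new=(13,23) → add node 16 parent=14 cost=24
18. q=(3,41) nearest=16 d=18 new=(11,25) → add node 17 parent=16 cost=26
19. q=(16,22) nearest=14 d=3 new=(15,22) → add node 18 parent=14 cost=24
20. q=(18,3) nearest=8 d=6 new=(14,5) → add node 19 parent=8 cost=12
21. q=(20,18) nearest=15 d=5 new=(17,15) → blocked by [14,17]×[14,17], reject
22. q=(9,4) nearest=4 d=1 new=(9,4) → add node 20 parent=4 cost=7
23. q=(9,23) nearest=17 d=2 new=(9,23) → add node 21 parent=17 cost=28
24. q=(2,21) nearest=21 d=7 new=(7,21) → add node 22 parent=21 cost=30
25. q=(10,35) nearest=17 d=10 new=(10,27) → add node 23 parent=17 cost=28
26. q=(2,6) nearest=3 d=3 new=(2,5) → add node 24 parent=3 cost=6
27. q=(17,44) nearest=23 d=17 new=(12,29) → add node 25 parent=23 cost=30
28. q=(16,36) nearest=25 d=7 new=(14,31) → add node 26 parent=25 cost=32
29. q=(17,6) nearest=19 d=3 new=(16,6) → add node 27 parent=19 cost=14

Parent of node 4: 2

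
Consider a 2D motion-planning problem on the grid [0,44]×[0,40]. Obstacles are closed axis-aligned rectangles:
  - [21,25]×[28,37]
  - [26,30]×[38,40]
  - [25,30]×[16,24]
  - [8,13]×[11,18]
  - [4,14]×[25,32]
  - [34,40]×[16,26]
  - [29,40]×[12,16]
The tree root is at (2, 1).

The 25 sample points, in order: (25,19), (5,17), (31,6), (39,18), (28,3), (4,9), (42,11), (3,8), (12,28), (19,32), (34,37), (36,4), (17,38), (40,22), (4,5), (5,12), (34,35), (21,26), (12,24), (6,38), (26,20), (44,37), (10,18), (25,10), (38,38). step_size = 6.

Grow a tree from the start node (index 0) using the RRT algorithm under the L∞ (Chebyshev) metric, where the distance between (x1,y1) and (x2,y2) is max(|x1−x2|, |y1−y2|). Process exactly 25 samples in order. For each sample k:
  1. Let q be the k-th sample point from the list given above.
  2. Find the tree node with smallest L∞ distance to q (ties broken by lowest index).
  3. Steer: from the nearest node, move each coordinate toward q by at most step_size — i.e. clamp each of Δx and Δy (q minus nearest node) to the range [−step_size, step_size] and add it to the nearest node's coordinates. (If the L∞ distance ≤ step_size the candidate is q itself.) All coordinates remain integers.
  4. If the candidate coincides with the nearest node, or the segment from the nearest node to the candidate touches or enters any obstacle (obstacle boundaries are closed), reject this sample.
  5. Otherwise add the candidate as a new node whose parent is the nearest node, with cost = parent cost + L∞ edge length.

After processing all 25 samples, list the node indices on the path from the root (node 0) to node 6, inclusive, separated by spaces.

Path: 0 1 6

1. q=(25,19) nearest=0 d=23 new=(8,7) → add node 1 parent=0 cost=6
2. q=(5,17) nearest=1 d=10 new=(5,13) → add node 2 parent=1 cost=12
3. q=(31,6) nearest=1 d=23 new=(14,6) → add node 3 parent=1 cost=12
4. q=(39,18) nearest=3 d=25 new=(20,12) → add node 4 parent=3 cost=18
5. q=(28,3) nearest=4 d=9 new=(26,6) → add node 5 parent=4 cost=24
6. q=(4,9) nearest=1 d=4 new=(4,9) → add node 6 parent=1 cost=10
7. q=(42,11) nearest=5 d=16 new=(32,11) → add node 7 parent=5 cost=30
8. q=(3,8) nearest=6 d=1 new=(3,8) → add node 8 parent=6 cost=11
9. q=(12,28) nearest=2 d=15 new=(11,19) → blocked by [8,13]×[11,18], reject
10. q=(19,32) nearest=2 d=19 new=(11,19) → blocked by [8,13]×[11,18], reject
11. q=(34,37) nearest=4 d=25 new=(26,18) → blocked by [25,30]×[16,24], reject
12. q=(36,4) nearest=7 d=7 new=(36,5) → add node 9 parent=7 cost=36
13. q=(17,38) nearest=2 d=25 new=(11,19) → blocked by [8,13]×[11,18], reject
14. q=(40,22) nearest=7 d=11 new=(38,17) → blocked by [34,40]×[16,26], reject
15. q=(4,5) nearest=8 d=3 new=(4,5) → add node 10 parent=8 cost=14
16. q=(5,12) nearest=2 d=1 new=(5,12) → add node 11 parent=2 cost=13
17. q=(34,35) nearest=4 d=23 new=(26,18) → blocked by [25,30]×[16,24], reject
18. q=(21,26) nearest=4 d=14 new=(21,18) → add node 12 parent=4 cost=24
19. q=(12,24) nearest=12 d=9 new=(15,24) → add node 13 parent=12 cost=30
20. q=(6,38) nearest=13 d=14 new=(9,30) → blocked by [4,14]×[25,32], reject
21. q=(26,20) nearest=12 d=5 new=(26,20) → blocked by [25,30]×[16,24], reject
22. q=(44,37) nearest=12 d=23 new=(27,24) → blocked by [25,30]×[16,24], reject
23. q=(10,18) nearest=2 d=5 new=(10,18) → blocked by [8,13]×[11,18], reject
24. q=(25,10) nearest=5 d=4 new=(25,10) → add node 14 parent=5 cost=28
25. q=(38,38) nearest=12 d=20 new=(27,24) → blocked by [25,30]×[16,24], reject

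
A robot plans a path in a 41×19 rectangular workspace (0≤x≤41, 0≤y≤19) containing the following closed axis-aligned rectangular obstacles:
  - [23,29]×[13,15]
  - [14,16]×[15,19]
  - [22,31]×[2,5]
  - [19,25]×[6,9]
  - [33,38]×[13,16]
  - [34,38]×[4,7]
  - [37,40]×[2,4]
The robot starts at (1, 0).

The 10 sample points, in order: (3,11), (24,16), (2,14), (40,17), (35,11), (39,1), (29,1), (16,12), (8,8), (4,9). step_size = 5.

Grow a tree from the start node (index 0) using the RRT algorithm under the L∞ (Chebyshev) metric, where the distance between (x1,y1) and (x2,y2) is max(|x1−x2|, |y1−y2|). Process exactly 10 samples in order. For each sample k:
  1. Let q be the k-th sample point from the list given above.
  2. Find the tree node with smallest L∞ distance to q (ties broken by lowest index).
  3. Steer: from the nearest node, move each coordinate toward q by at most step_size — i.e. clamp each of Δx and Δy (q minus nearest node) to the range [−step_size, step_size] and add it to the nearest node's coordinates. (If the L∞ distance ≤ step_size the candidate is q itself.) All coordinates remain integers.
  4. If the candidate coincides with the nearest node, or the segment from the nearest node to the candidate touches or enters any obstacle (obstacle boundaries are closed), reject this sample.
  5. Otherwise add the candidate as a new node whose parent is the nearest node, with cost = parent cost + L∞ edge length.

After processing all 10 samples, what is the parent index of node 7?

1. q=(3,11) nearest=0 d=11 new=(3,5) → add node 1 parent=0 cost=5
2. q=(24,16) nearest=1 d=21 new=(8,10) → add node 2 parent=1 cost=10
3. q=(2,14) nearest=2 d=6 new=(3,14) → add node 3 parent=2 cost=15
4. q=(40,17) nearest=2 d=32 new=(13,15) → add node 4 parent=2 cost=15
5. q=(35,11) nearest=4 d=22 new=(18,11) → add node 5 parent=4 cost=20
6. q=(39,1) nearest=5 d=21 new=(23,6) → blocked by [19,25]×[6,9], reject
7. q=(29,1) nearest=5 d=11 new=(23,6) → blocked by [19,25]×[6,9], reject
8. q=(16,12) nearest=5 d=2 new=(16,12) → add node 6 parent=5 cost=22
9. q=(8,8) nearest=2 d=2 new=(8,8) → add node 7 parent=2 cost=12
10. q=(4,9) nearest=1 d=4 new=(4,9) → add node 8 parent=1 cost=9

Parent of node 7: 2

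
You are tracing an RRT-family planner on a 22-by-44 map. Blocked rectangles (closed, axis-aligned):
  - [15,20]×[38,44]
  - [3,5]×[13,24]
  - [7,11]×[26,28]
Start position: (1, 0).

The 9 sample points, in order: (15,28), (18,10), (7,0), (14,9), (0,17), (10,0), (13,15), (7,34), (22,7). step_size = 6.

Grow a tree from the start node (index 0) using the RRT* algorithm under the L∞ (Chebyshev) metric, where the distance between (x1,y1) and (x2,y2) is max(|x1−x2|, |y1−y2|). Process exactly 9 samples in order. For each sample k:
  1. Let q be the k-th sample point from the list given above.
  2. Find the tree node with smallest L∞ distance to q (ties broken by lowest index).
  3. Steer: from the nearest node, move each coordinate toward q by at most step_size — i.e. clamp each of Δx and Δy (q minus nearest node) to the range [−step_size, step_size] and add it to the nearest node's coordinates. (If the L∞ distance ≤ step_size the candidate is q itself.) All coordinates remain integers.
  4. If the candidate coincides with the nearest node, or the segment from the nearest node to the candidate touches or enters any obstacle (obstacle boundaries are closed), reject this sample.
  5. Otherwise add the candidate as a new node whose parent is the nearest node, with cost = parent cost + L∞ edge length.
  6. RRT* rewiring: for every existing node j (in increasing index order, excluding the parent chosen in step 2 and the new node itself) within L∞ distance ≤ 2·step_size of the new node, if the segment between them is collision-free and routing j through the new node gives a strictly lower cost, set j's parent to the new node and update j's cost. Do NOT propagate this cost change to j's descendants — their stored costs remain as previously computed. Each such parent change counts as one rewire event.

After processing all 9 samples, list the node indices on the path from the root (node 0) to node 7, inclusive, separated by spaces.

1. q=(15,28) nearest=0 d=28 new=(7,6) → add node 1 parent=0 cost=6
2. q=(18,10) nearest=1 d=11 new=(13,10) → add node 2 parent=1 cost=12
3. q=(7,0) nearest=0 d=6 new=(7,0) → add node 3 parent=0 cost=6
4. q=(14,9) nearest=2 d=1 new=(14,9) → add node 4 parent=2 cost=13
5. q=(0,17) nearest=1 d=11 new=(1,12) → add node 5 parent=1 cost=12
6. q=(10,0) nearest=3 d=3 new=(10,0) → add node 6 parent=3 cost=9
7. q=(13,15) nearest=2 d=5 new=(13,15) → add node 7 parent=2 cost=17
8. q=(7,34) nearest=7 d=19 new=(7,21) → add node 8 parent=7 cost=23
9. q=(22,7) nearest=4 d=8 new=(20,7) → add node 9 parent=4 cost=19

Path: 0 1 2 7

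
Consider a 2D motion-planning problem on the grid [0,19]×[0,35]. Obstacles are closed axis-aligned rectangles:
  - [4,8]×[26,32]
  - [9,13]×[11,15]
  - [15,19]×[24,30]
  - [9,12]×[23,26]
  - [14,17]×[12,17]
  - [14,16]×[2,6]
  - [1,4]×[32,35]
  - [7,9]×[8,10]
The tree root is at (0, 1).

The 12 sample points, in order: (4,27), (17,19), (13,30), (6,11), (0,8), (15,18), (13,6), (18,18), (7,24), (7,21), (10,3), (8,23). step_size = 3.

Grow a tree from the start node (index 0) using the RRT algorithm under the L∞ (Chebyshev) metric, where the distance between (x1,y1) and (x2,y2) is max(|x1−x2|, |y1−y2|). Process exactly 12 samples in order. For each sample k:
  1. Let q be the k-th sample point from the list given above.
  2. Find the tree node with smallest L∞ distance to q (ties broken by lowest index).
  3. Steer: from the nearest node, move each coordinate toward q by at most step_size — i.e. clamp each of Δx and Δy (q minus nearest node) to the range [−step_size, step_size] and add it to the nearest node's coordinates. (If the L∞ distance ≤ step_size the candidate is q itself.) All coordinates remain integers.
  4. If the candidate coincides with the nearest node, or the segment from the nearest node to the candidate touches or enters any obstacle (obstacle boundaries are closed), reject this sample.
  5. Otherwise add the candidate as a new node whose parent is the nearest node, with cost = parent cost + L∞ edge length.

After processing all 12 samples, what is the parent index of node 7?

Parent of node 7: 6

1. q=(4,27) nearest=0 d=26 new=(3,4) → add node 1 parent=0 cost=3
2. q=(17,19) nearest=1 d=15 new=(6,7) → add node 2 parent=1 cost=6
3. q=(13,30) nearest=2 d=23 new=(9,10) → blocked by [7,9]×[8,10], reject
4. q=(6,11) nearest=2 d=4 new=(6,10) → add node 3 parent=2 cost=9
5. q=(0,8) nearest=1 d=4 new=(0,7) → add node 4 parent=1 cost=6
6. q=(15,18) nearest=3 d=9 new=(9,13) → blocked by [9,13]×[11,15], reject
7. q=(13,6) nearest=2 d=7 new=(9,6) → add node 5 parent=2 cost=9
8. q=(18,18) nearest=2 d=12 new=(9,10) → blocked by [7,9]×[8,10], reject
9. q=(7,24) nearest=3 d=14 new=(7,13) → add node 6 parent=3 cost=12
10. q=(7,21) nearest=6 d=8 new=(7,16) → add node 7 parent=6 cost=15
11. q=(10,3) nearest=5 d=3 new=(10,3) → add node 8 parent=5 cost=12
12. q=(8,23) nearest=7 d=7 new=(8,19) → add node 9 parent=7 cost=18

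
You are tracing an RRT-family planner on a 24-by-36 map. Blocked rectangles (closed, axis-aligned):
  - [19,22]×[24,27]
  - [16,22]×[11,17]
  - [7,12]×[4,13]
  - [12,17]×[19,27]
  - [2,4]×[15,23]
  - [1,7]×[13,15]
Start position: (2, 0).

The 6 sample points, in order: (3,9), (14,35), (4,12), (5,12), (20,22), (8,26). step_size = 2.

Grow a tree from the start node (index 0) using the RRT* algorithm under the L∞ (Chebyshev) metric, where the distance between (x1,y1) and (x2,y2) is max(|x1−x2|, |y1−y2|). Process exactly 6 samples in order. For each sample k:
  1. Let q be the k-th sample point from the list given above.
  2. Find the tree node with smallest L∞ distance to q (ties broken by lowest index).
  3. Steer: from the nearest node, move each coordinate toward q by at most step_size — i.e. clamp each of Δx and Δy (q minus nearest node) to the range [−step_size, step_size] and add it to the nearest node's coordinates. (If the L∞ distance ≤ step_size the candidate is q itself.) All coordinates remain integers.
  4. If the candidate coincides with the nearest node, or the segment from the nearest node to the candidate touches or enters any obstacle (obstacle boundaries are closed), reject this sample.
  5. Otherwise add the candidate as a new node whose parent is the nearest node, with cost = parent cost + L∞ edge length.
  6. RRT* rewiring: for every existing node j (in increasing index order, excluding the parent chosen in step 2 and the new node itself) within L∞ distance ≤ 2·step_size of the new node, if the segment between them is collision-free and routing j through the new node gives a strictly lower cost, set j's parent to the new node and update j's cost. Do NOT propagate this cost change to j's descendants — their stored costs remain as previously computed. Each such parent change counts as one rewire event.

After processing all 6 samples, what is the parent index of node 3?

Parent of node 3: 2

1. q=(3,9) nearest=0 d=9 new=(3,2) → add node 1 parent=0 cost=2
2. q=(14,35) nearest=1 d=33 new=(5,4) → add node 2 parent=1 cost=4
3. q=(4,12) nearest=2 d=8 new=(4,6) → add node 3 parent=2 cost=6
4. q=(5,12) nearest=3 d=6 new=(5,8) → add node 4 parent=3 cost=8
5. q=(20,22) nearest=4 d=15 new=(7,10) → blocked by [7,12]×[4,13], reject
6. q=(8,26) nearest=4 d=18 new=(7,10) → blocked by [7,12]×[4,13], reject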